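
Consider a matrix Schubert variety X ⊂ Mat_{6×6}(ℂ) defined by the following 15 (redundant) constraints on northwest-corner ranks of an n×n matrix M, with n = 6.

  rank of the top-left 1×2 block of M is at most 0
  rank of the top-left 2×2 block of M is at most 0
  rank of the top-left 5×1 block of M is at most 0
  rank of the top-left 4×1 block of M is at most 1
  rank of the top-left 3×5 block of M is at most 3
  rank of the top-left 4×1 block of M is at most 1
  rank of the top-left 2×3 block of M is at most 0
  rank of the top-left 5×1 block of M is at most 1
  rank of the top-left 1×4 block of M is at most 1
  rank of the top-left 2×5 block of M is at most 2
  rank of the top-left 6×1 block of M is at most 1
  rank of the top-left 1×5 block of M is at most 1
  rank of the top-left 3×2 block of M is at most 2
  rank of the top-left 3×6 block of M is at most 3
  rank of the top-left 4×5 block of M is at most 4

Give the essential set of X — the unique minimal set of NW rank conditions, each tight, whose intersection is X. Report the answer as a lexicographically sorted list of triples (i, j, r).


Reconstructing r_w from the 15 given conditions:

  R[1]: 0  0  0  1  1  1
  R[2]: 0  0  0  1  2  2
  R[3]: 0  1  1  2  3  3
  R[4]: 0  1  2  3  4  4
  R[5]: 0  1  2  3  4  5
  R[6]: 1  2  3  4  5  6

second differences of R give the permutation w = (4, 5, 2, 3, 6, 1).

|D(w)|=9, |Ess(w)|=2:

[(2, 3, 0), (5, 1, 0)]


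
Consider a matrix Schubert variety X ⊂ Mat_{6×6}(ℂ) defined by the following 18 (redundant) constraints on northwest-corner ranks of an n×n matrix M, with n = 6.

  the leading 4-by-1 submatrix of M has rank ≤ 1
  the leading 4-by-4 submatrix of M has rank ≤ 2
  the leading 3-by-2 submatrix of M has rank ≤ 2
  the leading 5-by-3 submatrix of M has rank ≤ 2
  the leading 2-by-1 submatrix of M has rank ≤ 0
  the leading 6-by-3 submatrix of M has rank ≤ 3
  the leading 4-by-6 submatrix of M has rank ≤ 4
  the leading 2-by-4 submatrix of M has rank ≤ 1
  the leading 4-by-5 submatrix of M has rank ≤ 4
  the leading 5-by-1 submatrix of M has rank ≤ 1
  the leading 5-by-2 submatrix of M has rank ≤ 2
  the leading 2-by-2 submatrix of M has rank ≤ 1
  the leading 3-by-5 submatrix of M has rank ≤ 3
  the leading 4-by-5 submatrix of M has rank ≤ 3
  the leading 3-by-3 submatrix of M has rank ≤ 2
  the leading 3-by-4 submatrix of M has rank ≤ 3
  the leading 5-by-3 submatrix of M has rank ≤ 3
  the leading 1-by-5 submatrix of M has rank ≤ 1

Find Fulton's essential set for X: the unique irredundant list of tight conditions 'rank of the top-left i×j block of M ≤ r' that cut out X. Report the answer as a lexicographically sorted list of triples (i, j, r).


Computing R[i][j] = min implied NW-rank bound (n=6, 18 conditions):

  0 1 1 1 1 1
  0 1 1 1 2 2
  1 2 2 2 3 3
  1 2 2 2 3 4
  1 2 2 3 4 5
  1 2 3 4 5 6

the unique w with this rank table is (2, 5, 1, 6, 4, 3).

|D(w)|=7, |Ess(w)|=4:

[(2, 1, 0), (2, 4, 1), (4, 4, 2), (5, 3, 2)]


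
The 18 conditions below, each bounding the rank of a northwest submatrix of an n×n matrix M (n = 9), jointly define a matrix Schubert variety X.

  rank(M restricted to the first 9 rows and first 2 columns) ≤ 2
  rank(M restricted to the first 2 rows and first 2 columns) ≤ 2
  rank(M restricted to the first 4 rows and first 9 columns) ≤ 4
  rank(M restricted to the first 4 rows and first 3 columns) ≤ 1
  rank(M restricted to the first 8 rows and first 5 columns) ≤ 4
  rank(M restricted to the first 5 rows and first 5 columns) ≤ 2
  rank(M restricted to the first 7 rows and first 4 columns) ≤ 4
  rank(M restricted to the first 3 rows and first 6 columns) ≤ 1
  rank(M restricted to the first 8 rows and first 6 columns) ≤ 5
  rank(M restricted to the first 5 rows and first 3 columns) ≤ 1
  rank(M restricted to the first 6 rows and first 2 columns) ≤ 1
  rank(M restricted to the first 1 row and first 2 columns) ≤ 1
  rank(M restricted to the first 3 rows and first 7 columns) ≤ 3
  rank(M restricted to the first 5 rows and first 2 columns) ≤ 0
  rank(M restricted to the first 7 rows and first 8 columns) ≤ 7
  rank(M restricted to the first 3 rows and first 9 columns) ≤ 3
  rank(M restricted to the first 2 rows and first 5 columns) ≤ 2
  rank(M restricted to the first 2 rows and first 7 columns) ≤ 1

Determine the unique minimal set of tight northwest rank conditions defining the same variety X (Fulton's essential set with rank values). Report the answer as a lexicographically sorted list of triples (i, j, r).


Propagating the 18 rank bounds to every northwest block:

  0 | 0 | 1 | 1 | 1 | 1 | 1 | 1 | 1
  0 | 0 | 1 | 1 | 1 | 1 | 1 | 2 | 2
  0 | 0 | 1 | 1 | 1 | 1 | 2 | 3 | 3
  0 | 0 | 1 | 2 | 2 | 2 | 3 | 4 | 4
  0 | 0 | 1 | 2 | 2 | 3 | 4 | 5 | 5
  1 | 1 | 2 | 3 | 3 | 4 | 5 | 6 | 6
  1 | 2 | 3 | 4 | 4 | 5 | 6 | 7 | 7
  1 | 2 | 3 | 4 | 4 | 5 | 6 | 7 | 8
  1 | 2 | 3 | 4 | 5 | 6 | 7 | 8 | 9

second differences of R give the permutation w = (3, 8, 7, 4, 6, 1, 2, 9, 5).

ℓ(w)=19; the 5 essential cells (i,j,r):

[(2, 7, 1), (3, 6, 1), (5, 2, 0), (5, 5, 2), (8, 5, 4)]


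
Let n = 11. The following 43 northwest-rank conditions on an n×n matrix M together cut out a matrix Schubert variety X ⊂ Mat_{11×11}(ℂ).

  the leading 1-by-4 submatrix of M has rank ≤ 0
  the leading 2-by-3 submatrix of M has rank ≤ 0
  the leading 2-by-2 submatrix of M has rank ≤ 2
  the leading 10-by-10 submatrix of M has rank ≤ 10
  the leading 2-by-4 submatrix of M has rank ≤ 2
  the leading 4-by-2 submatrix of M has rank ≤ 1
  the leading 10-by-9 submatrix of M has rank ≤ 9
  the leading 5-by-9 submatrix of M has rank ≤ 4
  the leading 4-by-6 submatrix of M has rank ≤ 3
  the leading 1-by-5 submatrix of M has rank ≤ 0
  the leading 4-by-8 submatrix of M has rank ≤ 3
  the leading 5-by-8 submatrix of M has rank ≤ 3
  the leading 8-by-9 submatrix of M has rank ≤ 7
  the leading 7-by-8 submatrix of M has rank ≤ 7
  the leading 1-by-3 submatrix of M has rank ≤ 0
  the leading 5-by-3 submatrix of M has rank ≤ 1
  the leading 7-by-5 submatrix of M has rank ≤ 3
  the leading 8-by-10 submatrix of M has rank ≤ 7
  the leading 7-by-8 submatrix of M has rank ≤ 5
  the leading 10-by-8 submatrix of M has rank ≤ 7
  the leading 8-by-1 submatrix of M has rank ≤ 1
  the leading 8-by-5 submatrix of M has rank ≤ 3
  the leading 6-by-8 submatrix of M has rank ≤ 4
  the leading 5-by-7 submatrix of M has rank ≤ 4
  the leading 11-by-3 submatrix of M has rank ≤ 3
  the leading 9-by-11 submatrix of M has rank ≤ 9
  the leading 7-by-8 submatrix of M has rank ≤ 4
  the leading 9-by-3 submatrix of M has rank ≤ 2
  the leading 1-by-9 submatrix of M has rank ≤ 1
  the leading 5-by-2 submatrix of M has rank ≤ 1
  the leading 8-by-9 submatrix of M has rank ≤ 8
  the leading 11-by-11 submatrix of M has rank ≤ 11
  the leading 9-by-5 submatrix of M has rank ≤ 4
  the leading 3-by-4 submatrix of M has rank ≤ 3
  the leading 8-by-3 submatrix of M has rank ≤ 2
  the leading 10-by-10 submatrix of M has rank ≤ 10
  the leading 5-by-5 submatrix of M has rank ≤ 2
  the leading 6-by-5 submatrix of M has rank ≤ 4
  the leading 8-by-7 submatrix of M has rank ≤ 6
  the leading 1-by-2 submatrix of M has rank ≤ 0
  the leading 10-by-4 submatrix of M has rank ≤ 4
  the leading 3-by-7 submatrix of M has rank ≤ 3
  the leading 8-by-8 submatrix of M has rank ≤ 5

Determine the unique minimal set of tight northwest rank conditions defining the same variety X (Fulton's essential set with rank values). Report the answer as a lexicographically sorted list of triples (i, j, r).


Rank table r_w(11×11) implied by the 43 constraints:

  i=1: 0  0  0  0  0  1  1  1  1  1  1
  i=2: 0  0  0  1  1  2  2  2  2  2  2
  i=3: 1  1  1  2  2  3  3  3  3  3  3
  i=4: 1  1  1  2  2  3  3  3  4  4  4
  i=5: 1  1  1  2  2  3  3  3  4  5  5
  i=6: 1  2  2  3  3  4  4  4  5  6  6
  i=7: 1  2  2  3  3  4  4  4  5  6  7
  i=8: 1  2  2  3  3  4  5  5  6  7  8
  i=9: 1  2  2  3  4  5  6  6  7  8  9
  i=10: 1  2  3  4  5  6  7  7  8  9  10
  i=11: 1  2  3  4  5  6  7  8  9  10  11

hence w(1..11) = (6, 4, 1, 9, 10, 2, 11, 7, 5, 3, 8).

ℓ(w)=25; the 8 essential cells (i,j,r):

[(1, 5, 0), (2, 3, 0), (5, 3, 1), (5, 5, 2), (5, 8, 3), (7, 8, 4), (8, 5, 3), (9, 3, 2)]


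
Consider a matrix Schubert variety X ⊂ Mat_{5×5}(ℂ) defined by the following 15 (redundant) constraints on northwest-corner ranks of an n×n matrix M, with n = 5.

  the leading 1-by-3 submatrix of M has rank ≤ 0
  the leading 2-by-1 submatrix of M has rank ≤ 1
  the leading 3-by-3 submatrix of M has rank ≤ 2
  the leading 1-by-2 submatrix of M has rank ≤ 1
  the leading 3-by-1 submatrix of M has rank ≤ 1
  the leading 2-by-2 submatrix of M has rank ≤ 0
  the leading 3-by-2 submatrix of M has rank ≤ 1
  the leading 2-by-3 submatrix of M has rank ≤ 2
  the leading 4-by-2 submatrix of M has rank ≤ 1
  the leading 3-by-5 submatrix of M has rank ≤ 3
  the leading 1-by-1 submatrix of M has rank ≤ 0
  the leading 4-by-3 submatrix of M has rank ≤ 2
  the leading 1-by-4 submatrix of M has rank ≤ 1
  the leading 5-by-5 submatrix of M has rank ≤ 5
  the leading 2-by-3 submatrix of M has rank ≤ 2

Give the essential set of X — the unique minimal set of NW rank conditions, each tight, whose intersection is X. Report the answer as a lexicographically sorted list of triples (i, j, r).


The tightest implied rank at each (i,j), from the 15 conditions:

  R[1]: 0 | 0 | 0 | 1 | 1
  R[2]: 0 | 0 | 1 | 2 | 2
  R[3]: 1 | 1 | 2 | 3 | 3
  R[4]: 1 | 1 | 2 | 3 | 4
  R[5]: 1 | 2 | 3 | 4 | 5

hence w(1..5) = (4, 3, 1, 5, 2).

Fulton essential set (3 of the 6 Rothe cells):

[(1, 3, 0), (2, 2, 0), (4, 2, 1)]


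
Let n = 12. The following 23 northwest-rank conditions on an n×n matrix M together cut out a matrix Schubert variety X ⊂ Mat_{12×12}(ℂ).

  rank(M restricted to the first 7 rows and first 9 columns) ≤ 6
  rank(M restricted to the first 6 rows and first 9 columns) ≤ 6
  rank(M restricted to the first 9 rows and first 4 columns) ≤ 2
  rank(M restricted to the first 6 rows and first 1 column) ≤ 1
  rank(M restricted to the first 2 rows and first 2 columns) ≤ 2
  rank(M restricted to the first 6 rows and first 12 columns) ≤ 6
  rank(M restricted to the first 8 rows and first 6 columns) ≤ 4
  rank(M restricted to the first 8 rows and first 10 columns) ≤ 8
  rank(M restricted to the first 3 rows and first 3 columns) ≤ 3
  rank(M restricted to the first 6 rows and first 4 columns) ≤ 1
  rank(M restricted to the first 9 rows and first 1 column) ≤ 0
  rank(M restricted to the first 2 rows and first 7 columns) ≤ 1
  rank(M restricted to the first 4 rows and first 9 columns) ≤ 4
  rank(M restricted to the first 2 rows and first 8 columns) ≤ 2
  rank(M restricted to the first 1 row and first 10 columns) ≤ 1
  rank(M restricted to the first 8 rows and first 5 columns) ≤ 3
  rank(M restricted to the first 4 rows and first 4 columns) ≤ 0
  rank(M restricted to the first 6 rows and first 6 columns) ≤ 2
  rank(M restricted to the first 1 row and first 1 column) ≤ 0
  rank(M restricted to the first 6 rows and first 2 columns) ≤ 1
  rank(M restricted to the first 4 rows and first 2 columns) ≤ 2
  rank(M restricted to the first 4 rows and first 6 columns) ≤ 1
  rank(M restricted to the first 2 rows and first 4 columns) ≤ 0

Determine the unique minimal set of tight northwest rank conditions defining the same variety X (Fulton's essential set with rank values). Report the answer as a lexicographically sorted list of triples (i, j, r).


Computing R[i][j] = min implied NW-rank bound (n=12, 23 conditions):

  0 0 0 0 1 1 1 1 1 1 1 1
  0 0 0 0 1 1 1 2 2 2 2 2
  0 0 0 0 1 1 2 3 3 3 3 3
  0 0 0 0 1 1 2 3 4 4 4 4
  0 1 1 1 2 2 3 4 5 5 5 5
  0 1 1 1 2 2 3 4 5 6 6 6
  0 1 2 2 3 3 4 5 6 7 7 7
  0 1 2 2 3 4 5 6 7 8 8 8
  0 1 2 2 3 4 5 6 7 8 9 9
  1 2 3 3 4 5 6 7 8 9 10 10
  1 2 3 4 5 6 7 8 9 10 11 11
  1 2 3 4 5 6 7 8 9 10 11 12

giving w = (5, 8, 7, 9, 2, 10, 3, 6, 11, 1, 4, 12) via Δ²R.

Rothe diagram D(w) (30 cells), 7 SE-corners (essential conditions):

[(2, 7, 1), (4, 4, 0), (4, 6, 1), (6, 4, 1), (6, 6, 2), (9, 1, 0), (9, 4, 2)]


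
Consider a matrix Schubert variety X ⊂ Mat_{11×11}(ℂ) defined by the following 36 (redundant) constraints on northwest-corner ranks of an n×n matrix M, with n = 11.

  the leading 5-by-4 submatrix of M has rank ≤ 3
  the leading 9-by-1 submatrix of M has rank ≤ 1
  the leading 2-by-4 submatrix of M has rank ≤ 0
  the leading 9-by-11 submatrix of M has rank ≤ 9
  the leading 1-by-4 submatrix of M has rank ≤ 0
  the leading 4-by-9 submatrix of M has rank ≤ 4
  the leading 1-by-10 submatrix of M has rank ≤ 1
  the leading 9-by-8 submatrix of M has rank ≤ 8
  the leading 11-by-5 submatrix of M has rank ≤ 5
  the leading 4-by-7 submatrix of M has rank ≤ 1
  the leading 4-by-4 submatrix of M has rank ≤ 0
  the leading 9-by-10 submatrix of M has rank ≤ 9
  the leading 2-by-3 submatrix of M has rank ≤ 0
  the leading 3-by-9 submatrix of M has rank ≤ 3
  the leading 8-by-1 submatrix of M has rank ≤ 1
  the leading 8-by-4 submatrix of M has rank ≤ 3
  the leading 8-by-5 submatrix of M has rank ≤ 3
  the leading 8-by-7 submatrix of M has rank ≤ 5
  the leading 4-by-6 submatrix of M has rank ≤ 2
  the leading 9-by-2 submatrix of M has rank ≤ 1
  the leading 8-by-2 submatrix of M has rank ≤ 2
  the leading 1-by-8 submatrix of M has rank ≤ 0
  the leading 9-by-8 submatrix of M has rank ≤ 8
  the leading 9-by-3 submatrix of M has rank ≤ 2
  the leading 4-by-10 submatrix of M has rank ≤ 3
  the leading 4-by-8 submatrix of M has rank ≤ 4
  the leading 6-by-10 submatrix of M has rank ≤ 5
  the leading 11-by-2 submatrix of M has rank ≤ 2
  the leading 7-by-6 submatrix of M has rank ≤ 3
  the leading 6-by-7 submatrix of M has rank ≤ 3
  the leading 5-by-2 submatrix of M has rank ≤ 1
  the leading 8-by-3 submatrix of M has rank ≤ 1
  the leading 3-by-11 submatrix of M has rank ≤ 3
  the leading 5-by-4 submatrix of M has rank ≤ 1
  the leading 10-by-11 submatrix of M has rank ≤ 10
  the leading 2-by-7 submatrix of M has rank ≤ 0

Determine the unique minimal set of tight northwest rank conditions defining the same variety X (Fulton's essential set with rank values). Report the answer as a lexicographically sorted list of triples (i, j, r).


Recovering R(i,j) via the rank-extension bound from the 36 conditions:

  0 0 0 0 0 0 0 0 1 1 1
  0 0 0 0 0 0 0 1 2 2 2
  0 0 0 0 1 1 1 2 3 3 3
  0 0 0 0 1 1 1 2 3 3 4
  1 1 1 1 2 2 2 3 4 4 5
  1 1 1 2 3 3 3 4 5 5 6
  1 1 1 2 3 3 4 5 6 6 7
  1 1 1 2 3 4 5 6 7 7 8
  1 1 2 3 4 5 6 7 8 8 9
  1 2 3 4 5 6 7 8 9 9 10
  1 2 3 4 5 6 7 8 9 10 11

second differences of R give the permutation w = (9, 8, 5, 11, 1, 4, 7, 6, 3, 2, 10).

Fulton essential set (8 of the 34 Rothe cells):

[(1, 8, 0), (2, 7, 0), (4, 4, 0), (4, 7, 1), (4, 10, 3), (7, 6, 3), (8, 3, 1), (9, 2, 1)]


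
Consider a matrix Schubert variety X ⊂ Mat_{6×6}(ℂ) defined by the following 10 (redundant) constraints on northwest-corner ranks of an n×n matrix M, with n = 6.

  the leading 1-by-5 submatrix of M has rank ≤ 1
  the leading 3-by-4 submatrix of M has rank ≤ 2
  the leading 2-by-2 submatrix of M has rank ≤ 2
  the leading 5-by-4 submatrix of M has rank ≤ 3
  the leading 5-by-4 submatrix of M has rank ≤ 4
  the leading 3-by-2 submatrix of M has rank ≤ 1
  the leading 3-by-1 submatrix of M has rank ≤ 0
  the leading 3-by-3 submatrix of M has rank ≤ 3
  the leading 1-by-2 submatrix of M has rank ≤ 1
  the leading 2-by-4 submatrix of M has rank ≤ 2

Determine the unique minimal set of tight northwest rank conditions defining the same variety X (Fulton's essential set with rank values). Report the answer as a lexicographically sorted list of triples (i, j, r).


Propagating the 10 rank bounds to every northwest block:

  row 1: 0 | 1 | 1 | 1 | 1 | 1
  row 2: 0 | 1 | 2 | 2 | 2 | 2
  row 3: 0 | 1 | 2 | 2 | 3 | 3
  row 4: 1 | 2 | 3 | 3 | 4 | 4
  row 5: 1 | 2 | 3 | 3 | 4 | 5
  row 6: 1 | 2 | 3 | 4 | 5 | 6

so w = (2, 3, 5, 1, 6, 4).

|D(w)|=5, |Ess(w)|=3:

[(3, 1, 0), (3, 4, 2), (5, 4, 3)]


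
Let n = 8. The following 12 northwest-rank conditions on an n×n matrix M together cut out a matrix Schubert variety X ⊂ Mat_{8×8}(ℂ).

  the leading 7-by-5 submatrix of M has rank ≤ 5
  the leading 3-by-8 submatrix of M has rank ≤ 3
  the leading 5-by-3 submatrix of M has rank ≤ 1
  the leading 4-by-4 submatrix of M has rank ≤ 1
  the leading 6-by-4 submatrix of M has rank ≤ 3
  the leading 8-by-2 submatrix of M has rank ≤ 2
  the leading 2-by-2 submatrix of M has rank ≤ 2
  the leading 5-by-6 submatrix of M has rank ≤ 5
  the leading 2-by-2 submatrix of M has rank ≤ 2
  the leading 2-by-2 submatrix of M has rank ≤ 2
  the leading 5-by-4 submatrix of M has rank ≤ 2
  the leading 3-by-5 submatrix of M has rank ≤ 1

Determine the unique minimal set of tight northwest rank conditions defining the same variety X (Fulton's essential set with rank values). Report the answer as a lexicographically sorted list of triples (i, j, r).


Computing R[i][j] = min implied NW-rank bound (n=8, 12 conditions):

  i=1: 1 | 1 | 1 | 1 | 1 | 1 | 1 | 1
  i=2: 1 | 1 | 1 | 1 | 1 | 2 | 2 | 2
  i=3: 1 | 1 | 1 | 1 | 1 | 2 | 3 | 3
  i=4: 1 | 1 | 1 | 1 | 2 | 3 | 4 | 4
  i=5: 1 | 1 | 1 | 2 | 3 | 4 | 5 | 5
  i=6: 1 | 2 | 2 | 3 | 4 | 5 | 6 | 6
  i=7: 1 | 2 | 3 | 4 | 5 | 6 | 7 | 7
  i=8: 1 | 2 | 3 | 4 | 5 | 6 | 7 | 8

second differences of R give the permutation w = (1, 6, 7, 5, 4, 2, 3, 8).

ℓ(w)=13; the 3 essential cells (i,j,r):

[(3, 5, 1), (4, 4, 1), (5, 3, 1)]


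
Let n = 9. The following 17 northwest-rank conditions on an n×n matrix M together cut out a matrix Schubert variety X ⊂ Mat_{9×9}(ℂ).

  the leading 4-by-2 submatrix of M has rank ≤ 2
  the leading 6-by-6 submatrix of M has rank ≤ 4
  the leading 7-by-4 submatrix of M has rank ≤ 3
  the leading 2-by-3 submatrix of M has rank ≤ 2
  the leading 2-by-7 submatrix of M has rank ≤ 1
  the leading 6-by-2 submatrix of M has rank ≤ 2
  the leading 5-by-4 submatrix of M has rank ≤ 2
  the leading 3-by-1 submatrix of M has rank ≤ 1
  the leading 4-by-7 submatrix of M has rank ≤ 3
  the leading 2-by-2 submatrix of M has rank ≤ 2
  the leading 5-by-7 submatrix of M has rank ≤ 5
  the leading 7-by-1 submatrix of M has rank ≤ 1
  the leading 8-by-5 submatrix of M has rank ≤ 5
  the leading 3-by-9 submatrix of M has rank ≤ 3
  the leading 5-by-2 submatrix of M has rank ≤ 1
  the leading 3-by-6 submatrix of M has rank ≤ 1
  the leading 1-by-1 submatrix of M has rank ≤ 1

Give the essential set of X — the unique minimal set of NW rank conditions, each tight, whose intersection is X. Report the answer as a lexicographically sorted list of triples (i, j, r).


Rank table r_w(9×9) implied by the 17 constraints:

  i=1: 1, 1, 1, 1, 1, 1, 1, 1, 1
  i=2: 1, 1, 1, 1, 1, 1, 1, 2, 2
  i=3: 1, 1, 1, 1, 1, 1, 2, 3, 3
  i=4: 1, 1, 2, 2, 2, 2, 3, 4, 4
  i=5: 1, 1, 2, 2, 3, 3, 4, 5, 5
  i=6: 1, 2, 3, 3, 4, 4, 5, 6, 6
  i=7: 1, 2, 3, 3, 4, 5, 6, 7, 7
  i=8: 1, 2, 3, 4, 5, 6, 7, 8, 8
  i=9: 1, 2, 3, 4, 5, 6, 7, 8, 9

the unique w with this rank table is (1, 8, 7, 3, 5, 2, 6, 4, 9).

Rothe diagram D(w) (15 cells), 5 SE-corners (essential conditions):

[(2, 7, 1), (3, 6, 1), (5, 2, 1), (5, 4, 2), (7, 4, 3)]


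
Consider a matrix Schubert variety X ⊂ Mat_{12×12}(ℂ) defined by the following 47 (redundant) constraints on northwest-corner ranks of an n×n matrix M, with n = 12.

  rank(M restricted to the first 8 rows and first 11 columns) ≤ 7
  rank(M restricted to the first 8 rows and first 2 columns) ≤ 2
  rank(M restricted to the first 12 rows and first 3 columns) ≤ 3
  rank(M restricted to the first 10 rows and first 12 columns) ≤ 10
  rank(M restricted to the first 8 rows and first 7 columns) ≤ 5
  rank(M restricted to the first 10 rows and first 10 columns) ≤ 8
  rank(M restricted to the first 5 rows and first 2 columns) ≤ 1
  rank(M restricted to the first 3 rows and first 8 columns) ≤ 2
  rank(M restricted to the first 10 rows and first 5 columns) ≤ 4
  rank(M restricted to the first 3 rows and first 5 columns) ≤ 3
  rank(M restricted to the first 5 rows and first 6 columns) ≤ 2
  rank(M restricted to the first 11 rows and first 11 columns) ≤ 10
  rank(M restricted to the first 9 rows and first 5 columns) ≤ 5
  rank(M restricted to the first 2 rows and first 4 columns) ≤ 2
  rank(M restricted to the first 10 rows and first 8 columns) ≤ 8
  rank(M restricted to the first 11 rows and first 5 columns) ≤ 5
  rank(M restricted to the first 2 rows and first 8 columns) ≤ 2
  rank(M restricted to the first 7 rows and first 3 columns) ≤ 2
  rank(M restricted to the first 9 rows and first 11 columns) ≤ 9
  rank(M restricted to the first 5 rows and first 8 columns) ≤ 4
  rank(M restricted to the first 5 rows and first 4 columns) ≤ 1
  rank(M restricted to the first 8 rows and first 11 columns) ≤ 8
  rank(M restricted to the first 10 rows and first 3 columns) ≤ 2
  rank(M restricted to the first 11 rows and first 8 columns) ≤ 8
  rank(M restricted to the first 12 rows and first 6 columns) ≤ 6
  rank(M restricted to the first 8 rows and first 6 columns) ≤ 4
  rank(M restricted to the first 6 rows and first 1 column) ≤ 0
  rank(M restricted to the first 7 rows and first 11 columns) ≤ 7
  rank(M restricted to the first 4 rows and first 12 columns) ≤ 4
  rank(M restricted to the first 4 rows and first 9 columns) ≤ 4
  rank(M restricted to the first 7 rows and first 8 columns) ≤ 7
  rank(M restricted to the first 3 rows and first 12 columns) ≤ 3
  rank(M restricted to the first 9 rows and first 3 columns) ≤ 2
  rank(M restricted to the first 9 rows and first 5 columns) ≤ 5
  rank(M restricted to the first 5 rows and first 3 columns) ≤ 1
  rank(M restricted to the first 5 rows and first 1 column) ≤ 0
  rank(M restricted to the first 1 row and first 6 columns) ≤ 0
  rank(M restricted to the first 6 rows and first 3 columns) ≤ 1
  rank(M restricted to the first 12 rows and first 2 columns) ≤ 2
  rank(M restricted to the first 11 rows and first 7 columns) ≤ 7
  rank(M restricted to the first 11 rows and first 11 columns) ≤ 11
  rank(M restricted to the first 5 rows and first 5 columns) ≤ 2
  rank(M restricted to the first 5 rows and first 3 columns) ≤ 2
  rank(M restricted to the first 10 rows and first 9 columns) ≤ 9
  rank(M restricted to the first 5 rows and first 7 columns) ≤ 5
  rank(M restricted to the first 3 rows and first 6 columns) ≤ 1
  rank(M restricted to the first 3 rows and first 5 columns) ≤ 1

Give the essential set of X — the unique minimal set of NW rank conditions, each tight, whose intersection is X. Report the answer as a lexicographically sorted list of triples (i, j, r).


Rank table r_w(12×12) implied by the 47 constraints:

  0  0  0  0  0  0  1  1  1  1  1  1
  0  1  1  1  1  1  2  2  2  2  2  2
  0  1  1  1  1  1  2  2  3  3  3  3
  0  1  1  1  2  2  3  3  4  4  4  4
  0  1  1  1  2  2  3  4  5  5  5  5
  0  1  1  2  3  3  4  5  6  6  6  6
  1  2  2  3  4  4  5  6  7  7  7  7
  1  2  2  3  4  4  5  6  7  7  7  8
  1  2  2  3  4  5  6  7  8  8  8  9
  1  2  2  3  4  5  6  7  8  8  9  10
  1  2  3  4  5  6  7  8  9  9  10  11
  1  2  3  4  5  6  7  8  9  10  11  12

giving w = (7, 2, 9, 5, 8, 4, 1, 12, 6, 11, 3, 10) via Δ²R.

|D(w)|=29, |Ess(w)|=11:

[(1, 6, 0), (3, 6, 1), (3, 8, 2), (5, 4, 1), (5, 6, 2), (6, 1, 0), (6, 3, 1), (8, 6, 4), (8, 11, 7), (10, 3, 2), (10, 10, 8)]


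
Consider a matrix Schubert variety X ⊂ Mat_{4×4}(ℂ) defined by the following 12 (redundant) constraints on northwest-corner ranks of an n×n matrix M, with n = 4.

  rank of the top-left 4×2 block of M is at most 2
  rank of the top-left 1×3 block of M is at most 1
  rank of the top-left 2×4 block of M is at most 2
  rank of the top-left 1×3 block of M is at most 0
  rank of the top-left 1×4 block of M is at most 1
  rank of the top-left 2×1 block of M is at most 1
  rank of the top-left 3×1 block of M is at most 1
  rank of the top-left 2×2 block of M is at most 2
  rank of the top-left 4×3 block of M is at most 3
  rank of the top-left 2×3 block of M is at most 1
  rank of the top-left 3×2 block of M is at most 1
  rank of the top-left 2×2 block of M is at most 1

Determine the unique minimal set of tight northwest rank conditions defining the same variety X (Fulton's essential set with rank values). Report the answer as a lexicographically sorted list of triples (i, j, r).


Rank table r_w(4×4) implied by the 12 constraints:

  0, 0, 0, 1
  1, 1, 1, 2
  1, 1, 2, 3
  1, 2, 3, 4

so w = (4, 1, 3, 2).

D(w) has 4 cells with 2 SE-corners; essential set:

[(1, 3, 0), (3, 2, 1)]


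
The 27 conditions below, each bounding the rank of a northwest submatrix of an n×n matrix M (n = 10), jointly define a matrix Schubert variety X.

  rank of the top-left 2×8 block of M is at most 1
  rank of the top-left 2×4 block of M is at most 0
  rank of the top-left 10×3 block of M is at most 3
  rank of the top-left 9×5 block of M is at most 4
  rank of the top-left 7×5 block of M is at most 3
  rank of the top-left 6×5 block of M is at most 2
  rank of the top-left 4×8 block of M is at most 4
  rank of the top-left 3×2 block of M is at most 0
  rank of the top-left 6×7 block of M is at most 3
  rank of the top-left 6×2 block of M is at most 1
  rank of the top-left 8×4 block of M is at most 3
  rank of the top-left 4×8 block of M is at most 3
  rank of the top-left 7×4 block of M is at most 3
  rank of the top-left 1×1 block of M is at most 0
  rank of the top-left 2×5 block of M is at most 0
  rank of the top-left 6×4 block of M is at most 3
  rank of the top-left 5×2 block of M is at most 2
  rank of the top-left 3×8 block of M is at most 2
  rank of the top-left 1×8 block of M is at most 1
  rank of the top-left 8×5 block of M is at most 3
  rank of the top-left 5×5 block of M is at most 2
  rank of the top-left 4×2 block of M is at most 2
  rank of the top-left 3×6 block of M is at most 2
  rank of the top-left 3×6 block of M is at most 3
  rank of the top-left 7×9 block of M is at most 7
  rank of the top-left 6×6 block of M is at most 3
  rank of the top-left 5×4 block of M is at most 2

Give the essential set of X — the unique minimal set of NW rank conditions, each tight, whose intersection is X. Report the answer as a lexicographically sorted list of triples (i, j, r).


Propagating the 27 rank bounds to every northwest block:

  i=1: 0, 0, 0, 0, 0, 1, 1, 1, 1, 1
  i=2: 0, 0, 0, 0, 0, 1, 1, 1, 2, 2
  i=3: 0, 0, 1, 1, 1, 2, 2, 2, 3, 3
  i=4: 1, 1, 2, 2, 2, 3, 3, 3, 4, 4
  i=5: 1, 1, 2, 2, 2, 3, 3, 4, 5, 5
  i=6: 1, 1, 2, 2, 2, 3, 3, 4, 5, 6
  i=7: 1, 2, 3, 3, 3, 4, 4, 5, 6, 7
  i=8: 1, 2, 3, 3, 3, 4, 5, 6, 7, 8
  i=9: 1, 2, 3, 4, 4, 5, 6, 7, 8, 9
  i=10: 1, 2, 3, 4, 5, 6, 7, 8, 9, 10

the unique w with this rank table is (6, 9, 3, 1, 8, 10, 2, 7, 4, 5).

ℓ(w)=24; the 7 essential cells (i,j,r):

[(2, 5, 0), (2, 8, 1), (3, 2, 0), (6, 2, 1), (6, 5, 2), (6, 7, 3), (8, 5, 3)]


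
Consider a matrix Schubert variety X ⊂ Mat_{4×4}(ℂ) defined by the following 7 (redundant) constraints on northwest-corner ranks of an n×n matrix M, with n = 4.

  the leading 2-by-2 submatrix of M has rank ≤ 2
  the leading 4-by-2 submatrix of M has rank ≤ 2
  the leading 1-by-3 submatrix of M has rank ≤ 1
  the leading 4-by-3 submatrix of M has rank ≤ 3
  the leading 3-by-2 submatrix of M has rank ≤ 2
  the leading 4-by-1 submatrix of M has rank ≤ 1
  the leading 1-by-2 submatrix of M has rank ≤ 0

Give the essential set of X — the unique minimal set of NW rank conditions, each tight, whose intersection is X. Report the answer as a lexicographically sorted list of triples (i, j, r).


Reconstructing r_w from the 7 given conditions:

  row 1: 0 0 1 1
  row 2: 1 1 2 2
  row 3: 1 2 3 3
  row 4: 1 2 3 4

so w = (3, 1, 2, 4).

|D(w)|=2, |Ess(w)|=1:

[(1, 2, 0)]


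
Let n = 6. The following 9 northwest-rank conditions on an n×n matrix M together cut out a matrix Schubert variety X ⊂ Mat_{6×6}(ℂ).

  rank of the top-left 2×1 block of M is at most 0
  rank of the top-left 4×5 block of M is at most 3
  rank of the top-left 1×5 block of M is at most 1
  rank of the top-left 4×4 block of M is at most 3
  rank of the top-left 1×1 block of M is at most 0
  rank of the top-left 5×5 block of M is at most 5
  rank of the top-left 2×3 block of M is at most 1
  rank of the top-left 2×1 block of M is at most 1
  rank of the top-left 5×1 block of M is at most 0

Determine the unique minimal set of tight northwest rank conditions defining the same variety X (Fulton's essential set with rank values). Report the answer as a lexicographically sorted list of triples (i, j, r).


Recovering R(i,j) via the rank-extension bound from the 9 conditions:

  0, 1, 1, 1, 1, 1
  0, 1, 1, 2, 2, 2
  0, 1, 2, 3, 3, 3
  0, 1, 2, 3, 3, 4
  0, 1, 2, 3, 4, 5
  1, 2, 3, 4, 5, 6

the unique w with this rank table is (2, 4, 3, 6, 5, 1).

Rothe diagram D(w) (7 cells), 3 SE-corners (essential conditions):

[(2, 3, 1), (4, 5, 3), (5, 1, 0)]


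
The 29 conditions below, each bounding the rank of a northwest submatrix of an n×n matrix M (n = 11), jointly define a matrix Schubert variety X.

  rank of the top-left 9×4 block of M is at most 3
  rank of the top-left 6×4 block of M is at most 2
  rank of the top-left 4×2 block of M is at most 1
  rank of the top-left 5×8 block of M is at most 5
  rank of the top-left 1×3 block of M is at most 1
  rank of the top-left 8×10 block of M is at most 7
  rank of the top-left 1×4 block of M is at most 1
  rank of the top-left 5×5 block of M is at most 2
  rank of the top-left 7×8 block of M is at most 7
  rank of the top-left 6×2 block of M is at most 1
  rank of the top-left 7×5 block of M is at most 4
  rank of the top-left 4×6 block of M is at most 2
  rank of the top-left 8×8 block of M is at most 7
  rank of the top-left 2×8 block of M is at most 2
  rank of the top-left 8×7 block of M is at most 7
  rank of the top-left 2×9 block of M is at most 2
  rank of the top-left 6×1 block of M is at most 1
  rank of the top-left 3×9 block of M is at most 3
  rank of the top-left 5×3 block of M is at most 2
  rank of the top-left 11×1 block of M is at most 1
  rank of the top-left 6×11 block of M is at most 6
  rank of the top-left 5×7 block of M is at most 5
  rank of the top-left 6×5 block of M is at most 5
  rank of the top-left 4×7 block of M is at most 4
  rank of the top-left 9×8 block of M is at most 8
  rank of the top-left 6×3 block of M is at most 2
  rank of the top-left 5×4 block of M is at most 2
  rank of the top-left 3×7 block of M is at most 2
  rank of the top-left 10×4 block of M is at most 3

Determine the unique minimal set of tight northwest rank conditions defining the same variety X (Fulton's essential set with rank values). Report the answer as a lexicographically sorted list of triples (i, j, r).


Recovering R(i,j) via the rank-extension bound from the 29 conditions:

  i=1: 1 1 1 1 1 1 1 1 1 1 1
  i=2: 1 1 2 2 2 2 2 2 2 2 2
  i=3: 1 1 2 2 2 2 2 3 3 3 3
  i=4: 1 1 2 2 2 2 3 4 4 4 4
  i=5: 1 1 2 2 2 3 4 5 5 5 5
  i=6: 1 1 2 2 3 4 5 6 6 6 6
  i=7: 1 2 3 3 4 5 6 7 7 7 7
  i=8: 1 2 3 3 4 5 6 7 7 7 8
  i=9: 1 2 3 3 4 5 6 7 8 8 9
  i=10: 1 2 3 3 4 5 6 7 8 9 10
  i=11: 1 2 3 4 5 6 7 8 9 10 11

giving w = (1, 3, 8, 7, 6, 5, 2, 11, 9, 10, 4) via Δ²R.

7 SE-corners of the 20-cell Rothe diagram give Ess(w):

[(3, 7, 2), (4, 6, 2), (5, 5, 2), (6, 2, 1), (6, 4, 2), (8, 10, 7), (10, 4, 3)]


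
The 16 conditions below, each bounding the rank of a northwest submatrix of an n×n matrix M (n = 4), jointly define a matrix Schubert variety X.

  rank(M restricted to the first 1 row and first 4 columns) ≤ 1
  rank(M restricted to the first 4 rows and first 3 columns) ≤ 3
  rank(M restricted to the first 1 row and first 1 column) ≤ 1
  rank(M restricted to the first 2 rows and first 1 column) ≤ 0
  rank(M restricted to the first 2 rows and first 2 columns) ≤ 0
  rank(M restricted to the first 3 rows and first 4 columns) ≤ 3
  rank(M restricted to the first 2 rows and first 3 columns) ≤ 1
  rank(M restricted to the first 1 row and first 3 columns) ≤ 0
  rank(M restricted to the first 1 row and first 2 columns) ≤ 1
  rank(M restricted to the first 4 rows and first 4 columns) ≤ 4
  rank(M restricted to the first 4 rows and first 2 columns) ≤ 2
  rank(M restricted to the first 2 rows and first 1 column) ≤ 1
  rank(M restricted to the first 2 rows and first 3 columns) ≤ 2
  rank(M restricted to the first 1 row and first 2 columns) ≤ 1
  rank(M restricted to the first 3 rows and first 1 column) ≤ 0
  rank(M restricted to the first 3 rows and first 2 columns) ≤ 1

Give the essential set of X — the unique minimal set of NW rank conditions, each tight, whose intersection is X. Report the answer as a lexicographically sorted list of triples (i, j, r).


Computing R[i][j] = min implied NW-rank bound (n=4, 16 conditions):

  0 0 0 1
  0 0 1 2
  0 1 2 3
  1 2 3 4

giving w = (4, 3, 2, 1) via Δ²R.

Fulton essential set (3 of the 6 Rothe cells):

[(1, 3, 0), (2, 2, 0), (3, 1, 0)]


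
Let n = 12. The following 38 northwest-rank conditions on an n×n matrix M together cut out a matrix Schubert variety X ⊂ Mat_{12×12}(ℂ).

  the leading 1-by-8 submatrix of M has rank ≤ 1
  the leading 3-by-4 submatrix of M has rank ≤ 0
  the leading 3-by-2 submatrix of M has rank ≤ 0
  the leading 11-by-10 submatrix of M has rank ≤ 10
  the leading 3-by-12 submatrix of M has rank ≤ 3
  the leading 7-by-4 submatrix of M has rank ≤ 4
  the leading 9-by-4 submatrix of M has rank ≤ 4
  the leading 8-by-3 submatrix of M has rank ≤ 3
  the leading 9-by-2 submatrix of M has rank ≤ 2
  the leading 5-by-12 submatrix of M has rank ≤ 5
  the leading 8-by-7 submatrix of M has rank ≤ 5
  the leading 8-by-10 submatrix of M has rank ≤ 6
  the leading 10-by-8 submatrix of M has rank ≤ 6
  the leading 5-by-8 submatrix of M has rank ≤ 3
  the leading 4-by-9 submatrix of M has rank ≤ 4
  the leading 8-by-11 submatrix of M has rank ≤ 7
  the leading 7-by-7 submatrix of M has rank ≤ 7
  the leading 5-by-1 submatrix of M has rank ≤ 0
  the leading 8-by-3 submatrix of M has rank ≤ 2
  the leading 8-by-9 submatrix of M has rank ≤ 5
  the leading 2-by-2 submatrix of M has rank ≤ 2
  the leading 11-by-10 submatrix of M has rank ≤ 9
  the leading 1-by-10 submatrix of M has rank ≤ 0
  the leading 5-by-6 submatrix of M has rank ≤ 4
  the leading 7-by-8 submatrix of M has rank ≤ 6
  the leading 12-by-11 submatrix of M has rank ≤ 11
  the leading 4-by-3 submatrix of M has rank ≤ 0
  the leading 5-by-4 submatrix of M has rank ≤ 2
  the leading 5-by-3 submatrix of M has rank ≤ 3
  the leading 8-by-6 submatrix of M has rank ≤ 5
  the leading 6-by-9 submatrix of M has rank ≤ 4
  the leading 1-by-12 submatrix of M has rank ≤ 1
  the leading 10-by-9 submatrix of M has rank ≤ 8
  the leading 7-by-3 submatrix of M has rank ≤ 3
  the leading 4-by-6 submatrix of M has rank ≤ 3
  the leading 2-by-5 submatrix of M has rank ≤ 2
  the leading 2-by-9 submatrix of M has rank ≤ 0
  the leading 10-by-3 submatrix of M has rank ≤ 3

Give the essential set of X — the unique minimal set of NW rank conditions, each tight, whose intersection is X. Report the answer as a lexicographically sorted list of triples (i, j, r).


Rank table r_w(12×12) implied by the 38 constraints:

  R[1]: 0  0  0  0  0  0  0  0  0  0  1  1
  R[2]: 0  0  0  0  0  0  0  0  0  1  2  2
  R[3]: 0  0  0  0  1  1  1  1  1  2  3  3
  R[4]: 0  0  0  1  2  2  2  2  2  3  4  4
  R[5]: 0  1  1  2  3  3  3  3  3  4  5  5
  R[6]: 1  2  2  3  4  4  4  4  4  5  6  6
  R[7]: 1  2  2  3  4  5  5  5  5  6  7  7
  R[8]: 1  2  2  3  4  5  5  5  5  6  7  8
  R[9]: 1  2  3  4  5  6  6  6  6  7  8  9
  R[10]: 1  2  3  4  5  6  6  6  7  8  9  10
  R[11]: 1  2  3  4  5  6  7  7  8  9  10  11
  R[12]: 1  2  3  4  5  6  7  8  9  10  11  12

reading off 1-entries of Δ²R: w = (11, 10, 5, 4, 2, 1, 6, 12, 3, 9, 7, 8).

Fulton essential set (8 of the 34 Rothe cells):

[(1, 10, 0), (2, 9, 0), (3, 4, 0), (4, 3, 0), (5, 1, 0), (8, 3, 2), (8, 9, 5), (10, 8, 6)]


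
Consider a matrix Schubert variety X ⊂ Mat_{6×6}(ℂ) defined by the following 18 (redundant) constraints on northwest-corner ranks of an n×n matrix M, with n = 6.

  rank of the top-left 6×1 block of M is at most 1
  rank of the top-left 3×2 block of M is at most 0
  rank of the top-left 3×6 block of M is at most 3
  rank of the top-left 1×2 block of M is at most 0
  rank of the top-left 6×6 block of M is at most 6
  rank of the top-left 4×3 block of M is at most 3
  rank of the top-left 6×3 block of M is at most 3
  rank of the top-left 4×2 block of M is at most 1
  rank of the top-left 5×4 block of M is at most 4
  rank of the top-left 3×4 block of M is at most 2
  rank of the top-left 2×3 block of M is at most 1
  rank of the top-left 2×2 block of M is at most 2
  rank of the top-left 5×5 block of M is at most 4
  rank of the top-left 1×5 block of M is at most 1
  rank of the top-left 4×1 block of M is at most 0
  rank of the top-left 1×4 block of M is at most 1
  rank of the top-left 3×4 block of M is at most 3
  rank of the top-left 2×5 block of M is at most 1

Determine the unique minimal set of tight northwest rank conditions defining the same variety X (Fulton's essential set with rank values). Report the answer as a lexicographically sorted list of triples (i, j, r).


Computing R[i][j] = min implied NW-rank bound (n=6, 18 conditions):

  i=1: 0 | 0 | 1 | 1 | 1 | 1
  i=2: 0 | 0 | 1 | 1 | 1 | 2
  i=3: 0 | 0 | 1 | 2 | 2 | 3
  i=4: 0 | 1 | 2 | 3 | 3 | 4
  i=5: 1 | 2 | 3 | 4 | 4 | 5
  i=6: 1 | 2 | 3 | 4 | 5 | 6

second differences of R give the permutation w = (3, 6, 4, 2, 1, 5).

3 SE-corners of the 9-cell Rothe diagram give Ess(w):

[(2, 5, 1), (3, 2, 0), (4, 1, 0)]


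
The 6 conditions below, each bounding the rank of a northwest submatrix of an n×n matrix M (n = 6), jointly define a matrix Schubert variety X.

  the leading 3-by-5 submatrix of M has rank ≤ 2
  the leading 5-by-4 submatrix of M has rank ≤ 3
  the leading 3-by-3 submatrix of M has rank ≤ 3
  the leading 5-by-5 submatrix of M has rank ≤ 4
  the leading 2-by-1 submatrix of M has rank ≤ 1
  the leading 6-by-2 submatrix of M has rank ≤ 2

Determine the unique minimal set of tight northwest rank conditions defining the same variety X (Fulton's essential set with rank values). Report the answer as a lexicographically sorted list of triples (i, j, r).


Rank table r_w(6×6) implied by the 6 constraints:

  1 1 1 1 1 1
  1 2 2 2 2 2
  1 2 2 2 2 3
  1 2 3 3 3 4
  1 2 3 3 4 5
  1 2 3 4 5 6

second differences of R give the permutation w = (1, 2, 6, 3, 5, 4).

D(w) has 4 cells with 2 SE-corners; essential set:

[(3, 5, 2), (5, 4, 3)]


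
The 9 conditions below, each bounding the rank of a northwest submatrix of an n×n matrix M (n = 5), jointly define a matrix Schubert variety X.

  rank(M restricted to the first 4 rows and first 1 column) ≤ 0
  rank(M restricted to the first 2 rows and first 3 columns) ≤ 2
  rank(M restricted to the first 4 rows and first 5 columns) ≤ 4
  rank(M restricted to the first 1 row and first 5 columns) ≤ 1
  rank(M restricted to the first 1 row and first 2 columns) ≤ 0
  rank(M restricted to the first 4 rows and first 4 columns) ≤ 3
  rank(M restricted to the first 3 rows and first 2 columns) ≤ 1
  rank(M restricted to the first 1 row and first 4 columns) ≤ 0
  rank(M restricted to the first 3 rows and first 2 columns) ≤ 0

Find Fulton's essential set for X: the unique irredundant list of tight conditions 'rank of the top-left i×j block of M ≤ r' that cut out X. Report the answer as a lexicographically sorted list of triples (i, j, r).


The tightest implied rank at each (i,j), from the 9 conditions:

  0  0  0  0  1
  0  0  1  1  2
  0  0  1  2  3
  0  1  2  3  4
  1  2  3  4  5

reading off 1-entries of Δ²R: w = (5, 3, 4, 2, 1).

Rothe diagram D(w) (9 cells), 3 SE-corners (essential conditions):

[(1, 4, 0), (3, 2, 0), (4, 1, 0)]
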